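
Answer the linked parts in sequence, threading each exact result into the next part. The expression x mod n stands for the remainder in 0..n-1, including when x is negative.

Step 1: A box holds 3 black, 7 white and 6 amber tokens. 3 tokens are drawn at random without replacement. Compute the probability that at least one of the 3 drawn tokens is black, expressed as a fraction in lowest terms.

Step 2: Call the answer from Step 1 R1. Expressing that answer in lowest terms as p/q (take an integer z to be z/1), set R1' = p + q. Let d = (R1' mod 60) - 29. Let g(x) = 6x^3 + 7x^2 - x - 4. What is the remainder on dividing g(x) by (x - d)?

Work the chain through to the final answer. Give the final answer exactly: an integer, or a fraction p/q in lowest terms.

Step 1: total draws C(16,3) = 560; complement C(13,3) = 286; favorable 560 - 286 = 274; P = 137/280; answer 137/280
Step 2: R1 = 137/280; threaded value p + q = 417; d = 28; remainder = value at the root: 6*(28)^3 + 7*(28)^2 - 1*(28)^1 - 4 = (131712) + (5488) + (-28) + (-4) = 137168; answer 137168

137168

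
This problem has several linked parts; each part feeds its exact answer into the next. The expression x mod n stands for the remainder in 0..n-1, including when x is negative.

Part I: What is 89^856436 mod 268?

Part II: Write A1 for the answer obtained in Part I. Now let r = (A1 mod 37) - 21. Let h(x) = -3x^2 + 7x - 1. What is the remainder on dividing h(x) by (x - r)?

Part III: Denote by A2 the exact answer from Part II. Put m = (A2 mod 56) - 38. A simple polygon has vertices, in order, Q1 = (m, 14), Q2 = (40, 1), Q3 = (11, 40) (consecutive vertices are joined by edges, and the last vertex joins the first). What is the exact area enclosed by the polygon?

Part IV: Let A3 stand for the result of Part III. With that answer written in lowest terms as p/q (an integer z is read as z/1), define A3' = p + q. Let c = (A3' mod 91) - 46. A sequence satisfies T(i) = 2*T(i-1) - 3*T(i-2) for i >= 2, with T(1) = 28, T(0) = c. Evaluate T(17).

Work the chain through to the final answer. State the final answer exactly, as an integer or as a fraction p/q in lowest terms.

-79940

Part I: squarings mod 268: 89^1=89, 89^2=149, 89^4=225, 89^8=241, 89^16=193, 89^32=265, 89^64=9, 89^128=81, 89^256=129, 89^512=25, 89^1024=89, 89^2048=149, 89^4096=225, 89^8192=241, 89^16384=193, 89^32768=265, 89^65536=9, 89^131072=81, 89^262144=129, 89^524288=25; 89^856436 = 89^4 * 89^16 * 89^32 * 89^64 * 89^256 * 89^4096 * 89^65536 * 89^262144 * 89^524288 = 9 (mod 268); answer 9
Part II: A1 = 9; r = -12; remainder = value at the root: -3*(-12)^2 + 7*(-12)^1 - 1 = (-432) + (-84) + (-1) = -517; answer -517
Part III: A2 = -517; m = 5; cross terms: (5*1 - 40*14)=-555, (40*40 - 11*1)=1589, (11*14 - 5*40)=-46; twice the area = |988| = 988; area = 494; answer 494
Part IV: A3 = 494; threaded value p + q = 495; c = -6; T(2) = 2*(28) - 3*(-6) = 74; iterating: T(2)=74, T(3)=64, T(4)=-94, T(5)=-380, T(6)=-478, T(7)=184, T(8)=1802, T(9)=3052, T(10)=698, T(11)=-7760, T(12)=-17614, T(13)=-11948, T(14)=28946, T(15)=93736, T(16)=100634, T(17)=-79940; answer -79940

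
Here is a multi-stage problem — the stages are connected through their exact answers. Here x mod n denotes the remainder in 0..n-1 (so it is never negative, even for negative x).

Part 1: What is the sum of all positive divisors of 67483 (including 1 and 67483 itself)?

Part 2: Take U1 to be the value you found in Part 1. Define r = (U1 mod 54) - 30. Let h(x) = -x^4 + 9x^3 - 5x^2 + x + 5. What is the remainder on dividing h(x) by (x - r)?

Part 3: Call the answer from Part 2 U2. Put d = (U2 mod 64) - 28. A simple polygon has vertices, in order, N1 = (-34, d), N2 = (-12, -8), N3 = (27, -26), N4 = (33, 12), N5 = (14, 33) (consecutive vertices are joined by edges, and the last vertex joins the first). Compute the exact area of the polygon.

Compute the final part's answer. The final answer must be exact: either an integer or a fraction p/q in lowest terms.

3583/2

Part 1: 67483 = 13 * 29 * 179; sigma = (1 + 13) * (1 + 29) * (1 + 179) = 14 * 30 * 180 = 75600; answer 75600
Part 2: U1 = 75600; r = -30; remainder = value at the root: -1*(-30)^4 + 9*(-30)^3 - 5*(-30)^2 + 1*(-30)^1 + 5 = (-810000) + (-243000) + (-4500) + (-30) + (5) = -1057525; answer -1057525
Part 3: U2 = -1057525; d = -17; cross terms: (-34*-8 - -12*-17)=68, (-12*-26 - 27*-8)=528, (27*12 - 33*-26)=1182, (33*33 - 14*12)=921, (14*-17 - -34*33)=884; twice the area = |3583| = 3583; area = 3583/2; answer 3583/2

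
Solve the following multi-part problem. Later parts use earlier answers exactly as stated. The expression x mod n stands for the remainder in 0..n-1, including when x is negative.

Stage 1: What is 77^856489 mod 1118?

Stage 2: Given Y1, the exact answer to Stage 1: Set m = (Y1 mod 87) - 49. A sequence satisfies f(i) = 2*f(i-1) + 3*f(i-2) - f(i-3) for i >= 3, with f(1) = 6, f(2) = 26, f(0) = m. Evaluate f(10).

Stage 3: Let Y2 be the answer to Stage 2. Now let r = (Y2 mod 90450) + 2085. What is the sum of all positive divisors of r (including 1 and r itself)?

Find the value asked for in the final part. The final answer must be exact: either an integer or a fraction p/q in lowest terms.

Stage 1: squarings mod 1118: 77^1=77, 77^2=339, 77^4=885, 77^8=625, 77^16=443, 77^32=599, 77^64=1041, 77^128=339, 77^256=885, 77^512=625, 77^1024=443, 77^2048=599, 77^4096=1041, 77^8192=339, 77^16384=885, 77^32768=625, 77^65536=443, 77^131072=599, 77^262144=1041, 77^524288=339; 77^856489 = 77^1 * 77^8 * 77^32 * 77^128 * 77^256 * 77^4096 * 77^65536 * 77^262144 * 77^524288 = 233 (mod 1118); answer 233
Stage 2: Y1 = 233; m = 10; f(3) = 2*(26) + 3*(6) - 1*(10) = 60; iterating: f(3)=60, f(4)=192, f(5)=538, f(6)=1592, f(7)=4606, f(8)=13450, f(9)=39126, f(10)=113996; answer 113996
Stage 3: Y2 = 113996; r = 25631; 25631 = 19^2 * 71; sigma = (1 + 19 + 361) * (1 + 71) = 381 * 72 = 27432; answer 27432

27432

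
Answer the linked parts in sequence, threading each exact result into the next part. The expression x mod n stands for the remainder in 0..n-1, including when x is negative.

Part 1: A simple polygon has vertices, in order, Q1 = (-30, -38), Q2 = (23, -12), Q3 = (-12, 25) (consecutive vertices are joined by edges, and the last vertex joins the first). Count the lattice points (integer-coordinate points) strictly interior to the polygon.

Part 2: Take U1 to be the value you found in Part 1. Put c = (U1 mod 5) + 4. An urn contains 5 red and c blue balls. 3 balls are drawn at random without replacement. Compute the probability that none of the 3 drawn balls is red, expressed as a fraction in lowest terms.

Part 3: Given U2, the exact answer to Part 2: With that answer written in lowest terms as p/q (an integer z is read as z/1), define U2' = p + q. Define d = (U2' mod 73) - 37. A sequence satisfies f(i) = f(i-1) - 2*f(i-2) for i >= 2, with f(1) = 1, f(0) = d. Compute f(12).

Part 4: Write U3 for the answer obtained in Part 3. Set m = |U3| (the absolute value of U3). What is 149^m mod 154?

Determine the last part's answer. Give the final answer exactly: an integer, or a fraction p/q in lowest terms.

57

Part 1: cross terms: (-30*-12 - 23*-38)=1234, (23*25 - -12*-12)=431, (-12*-38 - -30*25)=1206; twice the area = |2871| = 2871; area = 2871/2; boundary points = 1 + 1 + 9 = 11; strictly interior points = area - boundary/2 + 1 = 1431; answer 1431
Part 2: U1 = 1431; c = 5; total draws C(10,3) = 120; favorable C(5,3) = 10; P = 1/12; answer 1/12
Part 3: U2 = 1/12; threaded value p + q = 13; d = -24; f(2) = 1*(1) - 2*(-24) = 49; iterating: f(2)=49, f(3)=47, f(4)=-51, f(5)=-145, f(6)=-43, f(7)=247, f(8)=333, f(9)=-161, f(10)=-827, f(11)=-505, f(12)=1149; answer 1149
Part 4: U3 = 1149; m = 1149; squarings mod 154: 149^1=149, 149^2=25, 149^4=9, 149^8=81, 149^16=93, 149^32=25, 149^64=9, 149^128=81, 149^256=93, 149^512=25, 149^1024=9; 149^1149 = 149^1 * 149^4 * 149^8 * 149^16 * 149^32 * 149^64 * 149^1024 = 57 (mod 154); answer 57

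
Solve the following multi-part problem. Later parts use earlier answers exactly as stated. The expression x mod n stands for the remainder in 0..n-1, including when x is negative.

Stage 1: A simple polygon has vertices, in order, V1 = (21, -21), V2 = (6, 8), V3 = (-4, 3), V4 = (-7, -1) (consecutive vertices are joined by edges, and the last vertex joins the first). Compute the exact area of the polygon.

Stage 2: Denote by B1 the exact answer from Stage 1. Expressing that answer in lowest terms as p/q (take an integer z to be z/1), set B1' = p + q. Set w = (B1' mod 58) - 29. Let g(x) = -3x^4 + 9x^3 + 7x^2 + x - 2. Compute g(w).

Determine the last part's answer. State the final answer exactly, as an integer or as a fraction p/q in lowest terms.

-76766

Stage 1: cross terms: (21*8 - 6*-21)=294, (6*3 - -4*8)=50, (-4*-1 - -7*3)=25, (-7*-21 - 21*-1)=168; twice the area = |537| = 537; area = 537/2; answer 537/2
Stage 2: B1 = 537/2; threaded value p + q = 539; w = -12; -3*(-12)^4 + 9*(-12)^3 + 7*(-12)^2 + 1*(-12)^1 - 2 = (-62208) + (-15552) + (1008) + (-12) + (-2) = -76766; answer -76766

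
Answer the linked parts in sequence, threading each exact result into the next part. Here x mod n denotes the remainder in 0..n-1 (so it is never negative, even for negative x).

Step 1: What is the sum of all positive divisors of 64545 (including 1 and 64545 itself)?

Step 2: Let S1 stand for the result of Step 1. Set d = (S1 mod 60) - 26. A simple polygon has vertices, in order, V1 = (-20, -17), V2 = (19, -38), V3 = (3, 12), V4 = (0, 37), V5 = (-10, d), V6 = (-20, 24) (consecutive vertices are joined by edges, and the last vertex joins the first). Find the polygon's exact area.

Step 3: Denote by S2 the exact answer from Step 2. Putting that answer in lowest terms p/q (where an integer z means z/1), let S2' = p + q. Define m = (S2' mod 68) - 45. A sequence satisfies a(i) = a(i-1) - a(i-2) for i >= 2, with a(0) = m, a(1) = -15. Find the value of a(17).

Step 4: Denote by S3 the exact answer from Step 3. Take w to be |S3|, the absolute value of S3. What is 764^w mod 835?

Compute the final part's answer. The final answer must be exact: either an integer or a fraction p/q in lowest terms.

381

Step 1: 64545 = 3 * 5 * 13 * 331; sigma = (1 + 3) * (1 + 5) * (1 + 13) * (1 + 331) = 4 * 6 * 14 * 332 = 111552; answer 111552
Step 2: S1 = 111552; d = -14; cross terms: (-20*-38 - 19*-17)=1083, (19*12 - 3*-38)=342, (3*37 - 0*12)=111, (0*-14 - -10*37)=370, (-10*24 - -20*-14)=-520, (-20*-17 - -20*24)=820; twice the area = |2206| = 2206; area = 1103; answer 1103
Step 3: S2 = 1103; threaded value p + q = 1104; m = -29; a(2) = 1*(-15) - 1*(-29) = 14; iterating: a(2)=14, a(3)=29, a(4)=15, a(5)=-14, a(6)=-29, a(7)=-15, a(8)=14, a(9)=29, a(10)=15, a(11)=-14, a(12)=-29, a(13)=-15, a(14)=14, a(15)=29, a(16)=15, a(17)=-14; answer -14
Step 4: S3 = -14; w = 14; squarings mod 835: 764^1=764, 764^2=31, 764^4=126, 764^8=11; 764^14 = 764^2 * 764^4 * 764^8 = 381 (mod 835); answer 381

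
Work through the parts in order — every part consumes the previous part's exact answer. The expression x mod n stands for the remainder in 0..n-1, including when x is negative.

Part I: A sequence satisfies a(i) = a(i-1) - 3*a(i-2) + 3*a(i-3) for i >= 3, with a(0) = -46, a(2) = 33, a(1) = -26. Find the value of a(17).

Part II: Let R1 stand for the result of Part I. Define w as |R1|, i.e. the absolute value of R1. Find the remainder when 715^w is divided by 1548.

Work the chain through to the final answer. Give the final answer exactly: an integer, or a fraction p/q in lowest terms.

649

Part I: a(3) = 1*(33) - 3*(-26) + 3*(-46) = -27; iterating: a(3)=-27, a(4)=-204, a(5)=-24, a(6)=507, a(7)=-33, a(8)=-1626, a(9)=-6, a(10)=4773, a(11)=-87, a(12)=-14424, a(13)=156, a(14)=43167, a(15)=-573, a(16)=-129606, a(17)=1614; answer 1614
Part II: R1 = 1614; w = 1614; squarings mod 1548: 715^1=715, 715^2=385, 715^4=1165, 715^8=1177, 715^16=1417, 715^32=133, 715^64=661, 715^128=385, 715^256=1165, 715^512=1177, 715^1024=1417; 715^1614 = 715^2 * 715^4 * 715^8 * 715^64 * 715^512 * 715^1024 = 649 (mod 1548); answer 649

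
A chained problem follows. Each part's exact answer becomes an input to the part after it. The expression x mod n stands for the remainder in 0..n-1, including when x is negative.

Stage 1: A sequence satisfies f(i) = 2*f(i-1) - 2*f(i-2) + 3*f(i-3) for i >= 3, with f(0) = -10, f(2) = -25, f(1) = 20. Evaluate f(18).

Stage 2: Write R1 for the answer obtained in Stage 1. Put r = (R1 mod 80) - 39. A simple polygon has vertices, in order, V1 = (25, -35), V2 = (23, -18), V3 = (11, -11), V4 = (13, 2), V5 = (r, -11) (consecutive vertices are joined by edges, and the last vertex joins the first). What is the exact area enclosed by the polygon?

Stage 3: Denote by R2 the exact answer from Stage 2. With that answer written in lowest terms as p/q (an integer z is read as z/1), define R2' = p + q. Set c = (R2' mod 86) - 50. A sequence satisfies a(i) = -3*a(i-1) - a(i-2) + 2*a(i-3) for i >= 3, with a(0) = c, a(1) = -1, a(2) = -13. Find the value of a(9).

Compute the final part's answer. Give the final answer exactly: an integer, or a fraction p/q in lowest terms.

260

Stage 1: f(3) = 2*(-25) - 2*(20) + 3*(-10) = -120; iterating: f(3)=-120, f(4)=-130, f(5)=-95, f(6)=-290, f(7)=-780, f(8)=-1265, f(9)=-1840, f(10)=-3490, f(11)=-7095, f(12)=-12730, f(13)=-21740, f(14)=-39305, f(15)=-73320, f(16)=-133250, f(17)=-237775, f(18)=-429010; answer -429010
Stage 2: R1 = -429010; r = -9; cross terms: (25*-18 - 23*-35)=355, (23*-11 - 11*-18)=-55, (11*2 - 13*-11)=165, (13*-11 - -9*2)=-125, (-9*-35 - 25*-11)=590; twice the area = |930| = 930; area = 465; answer 465
Stage 3: R2 = 465; threaded value p + q = 466; c = -14; a(3) = -3*(-13) - 1*(-1) + 2*(-14) = 12; iterating: a(3)=12, a(4)=-25, a(5)=37, a(6)=-62, a(7)=99, a(8)=-161, a(9)=260; answer 260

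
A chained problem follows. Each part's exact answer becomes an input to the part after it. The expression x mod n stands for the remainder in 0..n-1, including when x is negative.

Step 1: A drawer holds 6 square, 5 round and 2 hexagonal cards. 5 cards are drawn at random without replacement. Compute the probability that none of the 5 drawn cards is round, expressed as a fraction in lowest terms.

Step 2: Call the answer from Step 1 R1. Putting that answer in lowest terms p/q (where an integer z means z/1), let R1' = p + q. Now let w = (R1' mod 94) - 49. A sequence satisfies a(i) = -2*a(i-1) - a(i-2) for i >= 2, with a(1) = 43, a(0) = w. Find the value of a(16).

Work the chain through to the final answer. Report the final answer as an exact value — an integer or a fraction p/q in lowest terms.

-358

Step 1: total draws C(13,5) = 1287; favorable C(8,5) = 56; P = 56/1287; answer 56/1287
Step 2: R1 = 56/1287; threaded value p + q = 1343; w = -22; a(2) = -2*(43) - 1*(-22) = -64; iterating: a(2)=-64, a(3)=85, a(4)=-106, a(5)=127, a(6)=-148, a(7)=169, a(8)=-190, a(9)=211, a(10)=-232, a(11)=253, a(12)=-274, a(13)=295, a(14)=-316, a(15)=337, a(16)=-358; answer -358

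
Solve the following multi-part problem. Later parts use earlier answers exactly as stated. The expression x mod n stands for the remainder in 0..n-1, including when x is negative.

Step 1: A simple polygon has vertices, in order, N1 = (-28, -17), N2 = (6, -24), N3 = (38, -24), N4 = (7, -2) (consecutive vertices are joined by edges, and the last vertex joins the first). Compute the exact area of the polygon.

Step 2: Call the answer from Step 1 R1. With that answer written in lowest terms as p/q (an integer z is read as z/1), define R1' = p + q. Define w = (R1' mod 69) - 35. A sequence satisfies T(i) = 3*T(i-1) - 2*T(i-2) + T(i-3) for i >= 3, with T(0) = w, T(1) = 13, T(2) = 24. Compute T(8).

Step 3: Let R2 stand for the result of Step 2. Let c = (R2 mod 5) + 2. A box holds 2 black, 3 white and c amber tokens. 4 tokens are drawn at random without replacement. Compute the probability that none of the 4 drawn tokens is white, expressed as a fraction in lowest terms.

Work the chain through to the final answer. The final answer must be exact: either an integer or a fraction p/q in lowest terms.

Step 1: cross terms: (-28*-24 - 6*-17)=774, (6*-24 - 38*-24)=768, (38*-2 - 7*-24)=92, (7*-17 - -28*-2)=-175; twice the area = |1459| = 1459; area = 1459/2; answer 1459/2
Step 2: R1 = 1459/2; threaded value p + q = 1461; w = -23; T(3) = 3*(24) - 2*(13) + 1*(-23) = 23; iterating: T(3)=23, T(4)=34, T(5)=80, T(6)=195, T(7)=459, T(8)=1067; answer 1067
Step 3: R2 = 1067; c = 4; total draws C(9,4) = 126; favorable C(6,4) = 15; P = 5/42; answer 5/42

5/42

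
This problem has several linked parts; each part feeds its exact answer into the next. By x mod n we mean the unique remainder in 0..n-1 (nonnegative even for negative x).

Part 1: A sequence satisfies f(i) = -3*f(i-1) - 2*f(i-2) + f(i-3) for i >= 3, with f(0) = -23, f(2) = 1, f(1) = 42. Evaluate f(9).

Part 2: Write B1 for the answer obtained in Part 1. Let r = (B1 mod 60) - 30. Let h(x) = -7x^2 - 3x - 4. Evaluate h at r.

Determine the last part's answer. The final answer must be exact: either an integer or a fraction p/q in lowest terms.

-4304

Part 1: f(3) = -3*(1) - 2*(42) + 1*(-23) = -110; iterating: f(3)=-110, f(4)=370, f(5)=-889, f(6)=1817, f(7)=-3303, f(8)=5386, f(9)=-7735; answer -7735
Part 2: B1 = -7735; r = -25; -7*(-25)^2 - 3*(-25)^1 - 4 = (-4375) + (75) + (-4) = -4304; answer -4304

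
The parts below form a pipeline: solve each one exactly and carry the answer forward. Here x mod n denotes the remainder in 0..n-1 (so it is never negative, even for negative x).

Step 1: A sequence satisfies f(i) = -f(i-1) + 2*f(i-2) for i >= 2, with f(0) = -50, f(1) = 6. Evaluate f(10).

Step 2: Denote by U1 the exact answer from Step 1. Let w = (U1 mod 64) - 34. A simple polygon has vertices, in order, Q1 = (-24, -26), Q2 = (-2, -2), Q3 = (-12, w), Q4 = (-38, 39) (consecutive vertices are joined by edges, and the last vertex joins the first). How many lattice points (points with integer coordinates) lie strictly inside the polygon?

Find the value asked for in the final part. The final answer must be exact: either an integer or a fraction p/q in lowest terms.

Step 1: f(2) = -1*(6) + 2*(-50) = -106; iterating: f(2)=-106, f(3)=118, f(4)=-330, f(5)=566, f(6)=-1226, f(7)=2358, f(8)=-4810, f(9)=9526, f(10)=-19146; answer -19146
Step 2: U1 = -19146; w = 20; cross terms: (-24*-2 - -2*-26)=-4, (-2*20 - -12*-2)=-64, (-12*39 - -38*20)=292, (-38*-26 - -24*39)=1924; twice the area = |2148| = 2148; area = 1074; boundary points = 2 + 2 + 1 + 1 = 6; strictly interior points = area - boundary/2 + 1 = 1072; answer 1072

1072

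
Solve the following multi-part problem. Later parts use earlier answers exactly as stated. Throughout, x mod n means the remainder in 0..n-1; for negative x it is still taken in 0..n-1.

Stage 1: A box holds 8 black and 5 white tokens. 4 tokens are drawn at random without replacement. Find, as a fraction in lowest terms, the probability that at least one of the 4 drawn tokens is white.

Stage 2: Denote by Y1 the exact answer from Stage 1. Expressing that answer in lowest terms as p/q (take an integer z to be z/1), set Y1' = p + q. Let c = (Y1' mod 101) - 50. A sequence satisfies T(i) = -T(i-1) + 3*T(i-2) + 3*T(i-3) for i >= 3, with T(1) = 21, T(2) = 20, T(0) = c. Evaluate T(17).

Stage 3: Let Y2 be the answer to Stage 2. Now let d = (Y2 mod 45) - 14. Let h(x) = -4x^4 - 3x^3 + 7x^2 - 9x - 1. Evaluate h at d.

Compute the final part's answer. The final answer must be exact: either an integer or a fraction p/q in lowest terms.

Stage 1: total draws C(13,4) = 715; complement C(8,4) = 70; favorable 715 - 70 = 645; P = 129/143; answer 129/143
Stage 2: Y1 = 129/143; threaded value p + q = 272; c = 20; T(3) = -1*(20) + 3*(21) + 3*(20) = 103; iterating: T(3)=103, T(4)=20, T(5)=349, T(6)=20, T(7)=1087, T(8)=20, T(9)=3301, T(10)=20, T(11)=9943, T(12)=20, T(13)=29869, T(14)=20, T(15)=89647, T(16)=20, T(17)=268981; answer 268981
Stage 3: Y2 = 268981; d = 2; -4*(2)^4 - 3*(2)^3 + 7*(2)^2 - 9*(2)^1 - 1 = (-64) + (-24) + (28) + (-18) + (-1) = -79; answer -79

-79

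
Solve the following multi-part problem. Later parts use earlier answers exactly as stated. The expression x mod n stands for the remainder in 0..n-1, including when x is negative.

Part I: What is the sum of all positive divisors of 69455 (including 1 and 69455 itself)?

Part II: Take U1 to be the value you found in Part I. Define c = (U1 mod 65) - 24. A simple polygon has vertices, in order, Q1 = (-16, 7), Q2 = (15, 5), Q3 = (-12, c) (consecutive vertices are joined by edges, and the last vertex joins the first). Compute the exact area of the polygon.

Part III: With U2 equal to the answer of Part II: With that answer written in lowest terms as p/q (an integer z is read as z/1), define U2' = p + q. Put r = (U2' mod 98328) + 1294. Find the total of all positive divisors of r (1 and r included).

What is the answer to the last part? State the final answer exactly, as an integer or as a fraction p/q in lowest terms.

Part I: 69455 = 5 * 29 * 479; sigma = (1 + 5) * (1 + 29) * (1 + 479) = 6 * 30 * 480 = 86400; answer 86400
Part II: U1 = 86400; c = -9; cross terms: (-16*5 - 15*7)=-185, (15*-9 - -12*5)=-75, (-12*7 - -16*-9)=-228; twice the area = |-488| = 488; area = 244; answer 244
Part III: U2 = 244; threaded value p + q = 245; r = 1539; 1539 = 3^4 * 19; sigma = (1 + 3 + 9 + 27 + 81) * (1 + 19) = 121 * 20 = 2420; answer 2420

2420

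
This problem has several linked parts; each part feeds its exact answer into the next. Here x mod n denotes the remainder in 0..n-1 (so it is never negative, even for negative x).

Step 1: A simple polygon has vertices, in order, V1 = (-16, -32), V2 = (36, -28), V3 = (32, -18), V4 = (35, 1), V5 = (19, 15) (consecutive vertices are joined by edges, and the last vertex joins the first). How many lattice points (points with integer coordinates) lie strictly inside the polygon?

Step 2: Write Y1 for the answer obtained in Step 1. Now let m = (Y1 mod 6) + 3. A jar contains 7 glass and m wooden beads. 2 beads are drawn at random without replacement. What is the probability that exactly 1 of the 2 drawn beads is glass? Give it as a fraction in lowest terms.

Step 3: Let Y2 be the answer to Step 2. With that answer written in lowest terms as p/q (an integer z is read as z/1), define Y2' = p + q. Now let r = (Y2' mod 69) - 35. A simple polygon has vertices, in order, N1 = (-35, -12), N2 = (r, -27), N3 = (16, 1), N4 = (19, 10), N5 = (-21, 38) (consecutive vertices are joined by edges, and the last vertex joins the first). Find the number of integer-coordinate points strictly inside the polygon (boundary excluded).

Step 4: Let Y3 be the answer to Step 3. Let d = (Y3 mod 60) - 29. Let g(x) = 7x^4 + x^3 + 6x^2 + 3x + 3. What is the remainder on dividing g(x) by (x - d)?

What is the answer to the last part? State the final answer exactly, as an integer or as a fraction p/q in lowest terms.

1631985

Step 1: cross terms: (-16*-28 - 36*-32)=1600, (36*-18 - 32*-28)=248, (32*1 - 35*-18)=662, (35*15 - 19*1)=506, (19*-32 - -16*15)=-368; twice the area = |2648| = 2648; area = 1324; boundary points = 4 + 2 + 1 + 2 + 1 = 10; strictly interior points = area - boundary/2 + 1 = 1320; answer 1320
Step 2: Y1 = 1320; m = 3; total draws C(10,2) = 45; favorable C(7,1)*C(3,1) = 21; P = 7/15; answer 7/15
Step 3: Y2 = 7/15; threaded value p + q = 22; r = -13; cross terms: (-35*-27 - -13*-12)=789, (-13*1 - 16*-27)=419, (16*10 - 19*1)=141, (19*38 - -21*10)=932, (-21*-12 - -35*38)=1582; twice the area = |3863| = 3863; area = 3863/2; boundary points = 1 + 1 + 3 + 4 + 2 = 11; strictly interior points = area - boundary/2 + 1 = 1927; answer 1927
Step 4: Y3 = 1927; d = -22; remainder = value at the root: 7*(-22)^4 + 1*(-22)^3 + 6*(-22)^2 + 3*(-22)^1 + 3 = (1639792) + (-10648) + (2904) + (-66) + (3) = 1631985; answer 1631985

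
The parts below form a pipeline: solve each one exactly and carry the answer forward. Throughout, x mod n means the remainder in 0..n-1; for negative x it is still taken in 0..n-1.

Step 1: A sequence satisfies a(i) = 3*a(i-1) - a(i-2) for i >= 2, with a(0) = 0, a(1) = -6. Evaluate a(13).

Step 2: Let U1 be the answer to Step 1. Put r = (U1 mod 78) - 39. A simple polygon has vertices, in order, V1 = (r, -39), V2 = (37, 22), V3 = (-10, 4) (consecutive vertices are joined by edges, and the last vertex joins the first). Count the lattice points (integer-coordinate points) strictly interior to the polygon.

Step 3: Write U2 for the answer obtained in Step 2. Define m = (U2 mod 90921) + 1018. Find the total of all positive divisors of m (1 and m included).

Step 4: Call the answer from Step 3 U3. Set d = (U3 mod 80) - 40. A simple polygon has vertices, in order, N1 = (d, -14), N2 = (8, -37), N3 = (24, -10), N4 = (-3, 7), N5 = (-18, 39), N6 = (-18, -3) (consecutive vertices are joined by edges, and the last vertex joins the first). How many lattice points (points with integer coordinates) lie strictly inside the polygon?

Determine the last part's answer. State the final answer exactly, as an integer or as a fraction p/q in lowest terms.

1151

Step 1: a(2) = 3*(-6) - 1*(0) = -18; iterating: a(2)=-18, a(3)=-48, a(4)=-126, a(5)=-330, a(6)=-864, a(7)=-2262, a(8)=-5922, a(9)=-15504, a(10)=-40590, a(11)=-106266, a(12)=-278208, a(13)=-728358; answer -728358
Step 2: U1 = -728358; r = -33; cross terms: (-33*22 - 37*-39)=717, (37*4 - -10*22)=368, (-10*-39 - -33*4)=522; twice the area = |1607| = 1607; area = 1607/2; boundary points = 1 + 1 + 1 = 3; strictly interior points = area - boundary/2 + 1 = 803; answer 803
Step 3: U2 = 803; m = 1821; 1821 = 3 * 607; sigma = (1 + 3) * (1 + 607) = 4 * 608 = 2432; answer 2432
Step 4: U3 = 2432; d = -8; cross terms: (-8*-37 - 8*-14)=408, (8*-10 - 24*-37)=808, (24*7 - -3*-10)=138, (-3*39 - -18*7)=9, (-18*-3 - -18*39)=756, (-18*-14 - -8*-3)=228; twice the area = |2347| = 2347; area = 2347/2; boundary points = 1 + 1 + 1 + 1 + 42 + 1 = 47; strictly interior points = area - boundary/2 + 1 = 1151; answer 1151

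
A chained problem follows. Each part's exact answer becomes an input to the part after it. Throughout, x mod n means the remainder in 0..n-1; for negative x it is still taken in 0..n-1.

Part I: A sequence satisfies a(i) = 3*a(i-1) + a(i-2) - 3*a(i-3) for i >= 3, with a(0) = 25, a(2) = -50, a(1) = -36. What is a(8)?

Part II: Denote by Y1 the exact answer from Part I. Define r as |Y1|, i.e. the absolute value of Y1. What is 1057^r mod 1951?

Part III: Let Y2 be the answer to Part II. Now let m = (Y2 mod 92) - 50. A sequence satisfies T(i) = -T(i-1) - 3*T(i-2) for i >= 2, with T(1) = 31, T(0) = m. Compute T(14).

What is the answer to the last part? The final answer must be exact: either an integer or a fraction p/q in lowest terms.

94547

Part I: a(3) = 3*(-50) + 1*(-36) - 3*(25) = -261; iterating: a(3)=-261, a(4)=-725, a(5)=-2286, a(6)=-6800, a(7)=-20511, a(8)=-61475; answer -61475
Part II: Y1 = -61475; r = 61475; squarings mod 1951: 1057^1=1057, 1057^2=1277, 1057^4=1644, 1057^8=601, 1057^16=266, 1057^32=520, 1057^64=1162, 1057^128=152, 1057^256=1643, 1057^512=1216, 1057^1024=1749, 1057^2048=1784, 1057^4096=575, 1057^8192=906, 1057^16384=1416, 1057^32768=1379; 1057^61475 = 1057^1 * 1057^2 * 1057^32 * 1057^4096 * 1057^8192 * 1057^16384 * 1057^32768 = 1096 (mod 1951); answer 1096
Part III: Y2 = 1096; m = 34; T(2) = -1*(31) - 3*(34) = -133; iterating: T(2)=-133, T(3)=40, T(4)=359, T(5)=-479, T(6)=-598, T(7)=2035, T(8)=-241, T(9)=-5864, T(10)=6587, T(11)=11005, T(12)=-30766, T(13)=-2249, T(14)=94547; answer 94547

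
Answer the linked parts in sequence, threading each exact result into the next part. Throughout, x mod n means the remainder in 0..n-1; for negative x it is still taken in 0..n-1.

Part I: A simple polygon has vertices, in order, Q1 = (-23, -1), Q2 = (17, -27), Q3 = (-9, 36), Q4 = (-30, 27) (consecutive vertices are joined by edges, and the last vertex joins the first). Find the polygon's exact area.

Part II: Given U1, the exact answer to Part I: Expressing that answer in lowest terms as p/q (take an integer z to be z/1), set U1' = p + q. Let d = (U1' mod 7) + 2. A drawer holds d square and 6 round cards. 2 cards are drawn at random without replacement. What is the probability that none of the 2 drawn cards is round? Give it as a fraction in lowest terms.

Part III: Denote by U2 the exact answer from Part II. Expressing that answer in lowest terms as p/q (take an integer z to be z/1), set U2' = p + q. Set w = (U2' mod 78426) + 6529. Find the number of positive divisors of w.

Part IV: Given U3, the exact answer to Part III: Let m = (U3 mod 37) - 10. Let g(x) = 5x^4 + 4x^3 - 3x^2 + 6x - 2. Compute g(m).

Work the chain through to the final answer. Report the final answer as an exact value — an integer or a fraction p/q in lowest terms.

22

Part I: cross terms: (-23*-27 - 17*-1)=638, (17*36 - -9*-27)=369, (-9*27 - -30*36)=837, (-30*-1 - -23*27)=651; twice the area = |2495| = 2495; area = 2495/2; answer 2495/2
Part II: U1 = 2495/2; threaded value p + q = 2497; d = 7; total draws C(13,2) = 78; favorable C(7,2) = 21; P = 7/26; answer 7/26
Part III: U2 = 7/26; threaded value p + q = 33; w = 6562; 6562 = 2 * 17 * 193; number of divisors = (1+1) * (1+1) * (1+1) = 8; answer 8
Part IV: U3 = 8; m = -2; 5*(-2)^4 + 4*(-2)^3 - 3*(-2)^2 + 6*(-2)^1 - 2 = (80) + (-32) + (-12) + (-12) + (-2) = 22; answer 22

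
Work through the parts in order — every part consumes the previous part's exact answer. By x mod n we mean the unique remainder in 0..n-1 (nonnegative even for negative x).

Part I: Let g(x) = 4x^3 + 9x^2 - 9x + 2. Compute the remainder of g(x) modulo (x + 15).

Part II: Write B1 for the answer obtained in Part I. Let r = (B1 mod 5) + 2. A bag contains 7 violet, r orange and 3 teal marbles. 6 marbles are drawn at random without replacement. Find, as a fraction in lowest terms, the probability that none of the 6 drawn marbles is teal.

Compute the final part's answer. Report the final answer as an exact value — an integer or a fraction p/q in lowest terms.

Part I: remainder = value at the root: 4*(-15)^3 + 9*(-15)^2 - 9*(-15)^1 + 2 = (-13500) + (2025) + (135) + (2) = -11338; answer -11338
Part II: B1 = -11338; r = 4; total draws C(14,6) = 3003; favorable C(11,6) = 462; P = 2/13; answer 2/13

2/13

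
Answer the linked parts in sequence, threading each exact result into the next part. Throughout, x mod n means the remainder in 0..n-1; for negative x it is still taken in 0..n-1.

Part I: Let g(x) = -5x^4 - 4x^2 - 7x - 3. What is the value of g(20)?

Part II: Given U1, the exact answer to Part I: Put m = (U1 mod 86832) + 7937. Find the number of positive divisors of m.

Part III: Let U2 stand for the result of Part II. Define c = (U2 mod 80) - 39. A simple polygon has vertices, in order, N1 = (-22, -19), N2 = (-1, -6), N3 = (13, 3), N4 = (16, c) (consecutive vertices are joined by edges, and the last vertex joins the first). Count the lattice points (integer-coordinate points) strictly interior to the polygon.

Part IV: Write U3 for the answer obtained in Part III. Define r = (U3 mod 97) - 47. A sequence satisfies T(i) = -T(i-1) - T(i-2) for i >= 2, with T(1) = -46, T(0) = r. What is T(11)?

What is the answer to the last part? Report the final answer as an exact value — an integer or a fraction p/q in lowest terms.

-2

Part I: -5*(20)^4 - 4*(20)^2 - 7*(20)^1 - 3 = (-800000) + (-1600) + (-140) + (-3) = -801743; answer -801743
Part II: U1 = -801743; m = 74514; 74514 = 2 * 3 * 11 * 1129; number of divisors = (1+1) * (1+1) * (1+1) * (1+1) = 16; answer 16
Part III: U2 = 16; c = -23; cross terms: (-22*-6 - -1*-19)=113, (-1*3 - 13*-6)=75, (13*-23 - 16*3)=-347, (16*-19 - -22*-23)=-810; twice the area = |-969| = 969; area = 969/2; boundary points = 1 + 1 + 1 + 2 = 5; strictly interior points = area - boundary/2 + 1 = 483; answer 483
Part IV: U3 = 483; r = 48; T(2) = -1*(-46) - 1*(48) = -2; iterating: T(2)=-2, T(3)=48, T(4)=-46, T(5)=-2, T(6)=48, T(7)=-46, T(8)=-2, T(9)=48, T(10)=-46, T(11)=-2; answer -2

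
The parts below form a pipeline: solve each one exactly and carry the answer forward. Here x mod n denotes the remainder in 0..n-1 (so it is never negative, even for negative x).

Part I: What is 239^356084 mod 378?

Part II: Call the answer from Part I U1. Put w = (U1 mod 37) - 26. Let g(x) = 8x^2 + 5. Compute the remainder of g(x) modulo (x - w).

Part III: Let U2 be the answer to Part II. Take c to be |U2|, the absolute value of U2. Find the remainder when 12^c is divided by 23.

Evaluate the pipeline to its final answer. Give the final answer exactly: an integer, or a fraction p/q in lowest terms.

Part I: squarings mod 378: 239^1=239, 239^2=43, 239^4=337, 239^8=169, 239^16=211, 239^32=295, 239^64=85, 239^128=43, 239^256=337, 239^512=169, 239^1024=211, 239^2048=295, 239^4096=85, 239^8192=43, 239^16384=337, 239^32768=169, 239^65536=211, 239^131072=295, 239^262144=85; 239^356084 = 239^4 * 239^16 * 239^32 * 239^64 * 239^128 * 239^512 * 239^1024 * 239^2048 * 239^8192 * 239^16384 * 239^65536 * 239^262144 = 169 (mod 378); answer 169
Part II: U1 = 169; w = -5; remainder = value at the root: 8*(-5)^2 + 5 = (200) + (5) = 205; answer 205
Part III: U2 = 205; c = 205; squarings mod 23: 12^1=12, 12^2=6, 12^4=13, 12^8=8, 12^16=18, 12^32=2, 12^64=4, 12^128=16; 12^205 = 12^1 * 12^4 * 12^8 * 12^64 * 12^128 = 16 (mod 23); answer 16

16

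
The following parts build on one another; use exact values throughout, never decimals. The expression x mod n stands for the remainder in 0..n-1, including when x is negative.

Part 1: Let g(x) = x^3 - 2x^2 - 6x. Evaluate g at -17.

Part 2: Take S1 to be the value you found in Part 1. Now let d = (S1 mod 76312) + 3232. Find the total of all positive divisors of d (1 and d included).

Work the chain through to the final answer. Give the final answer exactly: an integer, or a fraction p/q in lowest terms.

Part 1: 1*(-17)^3 - 2*(-17)^2 - 6*(-17)^1 = (-4913) + (-578) + (102) = -5389; answer -5389
Part 2: S1 = -5389; d = 74155; 74155 = 5 * 14831; sigma = (1 + 5) * (1 + 14831) = 6 * 14832 = 88992; answer 88992

88992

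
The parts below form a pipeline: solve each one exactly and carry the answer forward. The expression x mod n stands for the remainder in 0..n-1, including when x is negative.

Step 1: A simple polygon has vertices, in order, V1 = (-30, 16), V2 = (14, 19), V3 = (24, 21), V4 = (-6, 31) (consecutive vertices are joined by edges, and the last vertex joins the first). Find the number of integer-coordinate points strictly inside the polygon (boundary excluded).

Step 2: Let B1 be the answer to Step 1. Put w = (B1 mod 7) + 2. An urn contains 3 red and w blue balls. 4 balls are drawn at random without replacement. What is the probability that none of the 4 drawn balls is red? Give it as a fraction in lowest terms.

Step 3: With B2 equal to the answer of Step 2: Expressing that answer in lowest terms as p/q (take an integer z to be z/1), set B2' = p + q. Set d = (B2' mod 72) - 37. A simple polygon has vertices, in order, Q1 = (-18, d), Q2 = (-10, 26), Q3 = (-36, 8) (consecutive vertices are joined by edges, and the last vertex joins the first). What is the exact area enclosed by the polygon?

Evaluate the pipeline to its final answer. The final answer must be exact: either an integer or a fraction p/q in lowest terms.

552

Step 1: cross terms: (-30*19 - 14*16)=-794, (14*21 - 24*19)=-162, (24*31 - -6*21)=870, (-6*16 - -30*31)=834; twice the area = |748| = 748; area = 374; boundary points = 1 + 2 + 10 + 3 = 16; strictly interior points = area - boundary/2 + 1 = 367; answer 367
Step 2: B1 = 367; w = 5; total draws C(8,4) = 70; favorable C(5,4) = 5; P = 1/14; answer 1/14
Step 3: B2 = 1/14; threaded value p + q = 15; d = -22; cross terms: (-18*26 - -10*-22)=-688, (-10*8 - -36*26)=856, (-36*-22 - -18*8)=936; twice the area = |1104| = 1104; area = 552; answer 552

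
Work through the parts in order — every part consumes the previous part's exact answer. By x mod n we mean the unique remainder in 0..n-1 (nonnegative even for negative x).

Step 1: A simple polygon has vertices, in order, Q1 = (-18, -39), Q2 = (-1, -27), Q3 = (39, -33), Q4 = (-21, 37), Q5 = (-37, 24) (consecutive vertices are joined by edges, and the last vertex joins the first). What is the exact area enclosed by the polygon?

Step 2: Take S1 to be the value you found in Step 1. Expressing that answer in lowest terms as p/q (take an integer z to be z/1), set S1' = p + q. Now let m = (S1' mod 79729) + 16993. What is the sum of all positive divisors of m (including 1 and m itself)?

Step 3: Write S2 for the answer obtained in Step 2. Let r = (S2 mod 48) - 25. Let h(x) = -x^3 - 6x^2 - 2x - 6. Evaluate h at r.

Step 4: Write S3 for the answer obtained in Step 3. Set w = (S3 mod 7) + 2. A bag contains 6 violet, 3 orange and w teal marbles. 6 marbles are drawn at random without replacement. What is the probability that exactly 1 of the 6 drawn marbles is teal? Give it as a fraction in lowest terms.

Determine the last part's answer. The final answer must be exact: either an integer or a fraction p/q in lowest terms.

Step 1: cross terms: (-18*-27 - -1*-39)=447, (-1*-33 - 39*-27)=1086, (39*37 - -21*-33)=750, (-21*24 - -37*37)=865, (-37*-39 - -18*24)=1875; twice the area = |5023| = 5023; area = 5023/2; answer 5023/2
Step 2: S1 = 5023/2; threaded value p + q = 5025; m = 22018; 22018 = 2 * 101 * 109; sigma = (1 + 2) * (1 + 101) * (1 + 109) = 3 * 102 * 110 = 33660; answer 33660
Step 3: S2 = 33660; r = -13; -1*(-13)^3 - 6*(-13)^2 - 2*(-13)^1 - 6 = (2197) + (-1014) + (26) + (-6) = 1203; answer 1203
Step 4: S3 = 1203; w = 8; total draws C(17,6) = 12376; favorable C(8,1)*C(9,5) = 1008; P = 18/221; answer 18/221

18/221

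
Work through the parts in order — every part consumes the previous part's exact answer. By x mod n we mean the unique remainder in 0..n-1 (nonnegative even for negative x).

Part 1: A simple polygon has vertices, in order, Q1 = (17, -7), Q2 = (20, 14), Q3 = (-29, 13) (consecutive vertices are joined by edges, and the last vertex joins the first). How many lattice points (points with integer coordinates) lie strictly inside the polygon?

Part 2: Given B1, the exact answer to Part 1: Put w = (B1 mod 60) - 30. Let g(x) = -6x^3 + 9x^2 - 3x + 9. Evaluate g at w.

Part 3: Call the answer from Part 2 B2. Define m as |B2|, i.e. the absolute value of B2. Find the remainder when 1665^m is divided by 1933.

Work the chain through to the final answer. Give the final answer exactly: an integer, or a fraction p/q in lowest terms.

Part 1: cross terms: (17*14 - 20*-7)=378, (20*13 - -29*14)=666, (-29*-7 - 17*13)=-18; twice the area = |1026| = 1026; area = 513; boundary points = 3 + 1 + 2 = 6; strictly interior points = area - boundary/2 + 1 = 511; answer 511
Part 2: B1 = 511; w = 1; -6*(1)^3 + 9*(1)^2 - 3*(1)^1 + 9 = (-6) + (9) + (-3) + (9) = 9; answer 9
Part 3: B2 = 9; m = 9; squarings mod 1933: 1665^1=1665, 1665^2=303, 1665^4=958, 1665^8=1522; 1665^9 = 1665^1 * 1665^8 = 1900 (mod 1933); answer 1900

1900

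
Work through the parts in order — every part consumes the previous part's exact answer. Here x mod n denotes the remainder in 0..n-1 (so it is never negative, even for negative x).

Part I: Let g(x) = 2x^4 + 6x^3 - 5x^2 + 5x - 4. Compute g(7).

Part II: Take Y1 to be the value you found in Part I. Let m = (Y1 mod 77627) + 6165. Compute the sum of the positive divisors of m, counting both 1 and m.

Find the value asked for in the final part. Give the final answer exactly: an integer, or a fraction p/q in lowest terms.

13392

Part I: 2*(7)^4 + 6*(7)^3 - 5*(7)^2 + 5*(7)^1 - 4 = (4802) + (2058) + (-245) + (35) + (-4) = 6646; answer 6646
Part II: Y1 = 6646; m = 12811; 12811 = 23 * 557; sigma = (1 + 23) * (1 + 557) = 24 * 558 = 13392; answer 13392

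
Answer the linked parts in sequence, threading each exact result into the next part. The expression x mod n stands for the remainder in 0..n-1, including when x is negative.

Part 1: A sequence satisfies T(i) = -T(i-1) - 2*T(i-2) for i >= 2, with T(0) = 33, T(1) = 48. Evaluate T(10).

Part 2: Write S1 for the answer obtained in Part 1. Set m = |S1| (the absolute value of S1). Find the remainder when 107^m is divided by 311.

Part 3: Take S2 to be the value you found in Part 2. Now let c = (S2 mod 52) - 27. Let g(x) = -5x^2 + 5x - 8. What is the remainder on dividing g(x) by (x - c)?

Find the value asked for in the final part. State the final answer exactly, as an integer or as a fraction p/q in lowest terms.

Part 1: T(2) = -1*(48) - 2*(33) = -114; iterating: T(2)=-114, T(3)=18, T(4)=210, T(5)=-246, T(6)=-174, T(7)=666, T(8)=-318, T(9)=-1014, T(10)=1650; answer 1650
Part 2: S1 = 1650; m = 1650; squarings mod 311: 107^1=107, 107^2=253, 107^4=254, 107^8=139, 107^16=39, 107^32=277, 107^64=223, 107^128=280, 107^256=28, 107^512=162, 107^1024=120; 107^1650 = 107^2 * 107^16 * 107^32 * 107^64 * 107^512 * 107^1024 = 195 (mod 311); answer 195
Part 3: S2 = 195; c = 12; remainder = value at the root: -5*(12)^2 + 5*(12)^1 - 8 = (-720) + (60) + (-8) = -668; answer -668

-668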